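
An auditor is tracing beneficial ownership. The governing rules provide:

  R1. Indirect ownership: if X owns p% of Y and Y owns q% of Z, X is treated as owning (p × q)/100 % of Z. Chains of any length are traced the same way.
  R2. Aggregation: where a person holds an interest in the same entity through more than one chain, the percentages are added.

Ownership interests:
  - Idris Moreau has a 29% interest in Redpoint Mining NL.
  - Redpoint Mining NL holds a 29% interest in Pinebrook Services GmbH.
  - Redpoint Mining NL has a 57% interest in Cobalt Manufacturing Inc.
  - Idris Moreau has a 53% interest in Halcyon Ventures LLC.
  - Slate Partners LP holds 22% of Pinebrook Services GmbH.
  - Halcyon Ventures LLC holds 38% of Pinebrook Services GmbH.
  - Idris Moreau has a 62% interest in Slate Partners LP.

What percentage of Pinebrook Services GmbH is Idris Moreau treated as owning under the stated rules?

42.19%

Chain via Redpoint Mining NL (R1): 29% × 29% = 8.41% of Pinebrook Services GmbH.
Chain via Slate Partners LP (R1): 62% × 22% = 13.64% of Pinebrook Services GmbH.
Chain via Halcyon Ventures LLC (R1): 53% × 38% = 20.14% of Pinebrook Services GmbH.
Aggregating (R2): 8.41% + 13.64% + 20.14% = 42.19%.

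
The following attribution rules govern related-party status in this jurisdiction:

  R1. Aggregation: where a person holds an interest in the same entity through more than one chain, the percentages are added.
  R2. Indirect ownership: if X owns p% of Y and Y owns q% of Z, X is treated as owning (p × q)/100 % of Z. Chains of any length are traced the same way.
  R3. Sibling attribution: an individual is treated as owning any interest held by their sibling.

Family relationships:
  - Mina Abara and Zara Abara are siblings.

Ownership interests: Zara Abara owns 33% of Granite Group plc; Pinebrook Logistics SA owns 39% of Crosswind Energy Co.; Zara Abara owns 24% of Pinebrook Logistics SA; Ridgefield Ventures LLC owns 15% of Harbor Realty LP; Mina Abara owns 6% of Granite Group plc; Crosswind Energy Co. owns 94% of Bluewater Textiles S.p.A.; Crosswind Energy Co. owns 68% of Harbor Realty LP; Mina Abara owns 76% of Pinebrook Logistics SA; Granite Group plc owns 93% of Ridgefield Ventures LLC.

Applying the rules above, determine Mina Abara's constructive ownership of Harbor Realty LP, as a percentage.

By sibling attribution (R3), Mina Abara is treated as also owning Zara Abara's interest in Pinebrook Logistics SA, giving 76% + 24% = 100%.
By sibling attribution (R3), Mina Abara is treated as also owning Zara Abara's interest in Granite Group plc, giving 6% + 33% = 39%.
Chain via Pinebrook Logistics SA → Crosswind Energy Co. (R2): 100% × 39% × 68% = 26.52% of Harbor Realty LP.
Chain via Granite Group plc → Ridgefield Ventures LLC (R2): 39% × 93% × 15% = 5.4405% of Harbor Realty LP.
Aggregating (R1): 26.52% + 5.4405% = 31.9605%.

31.9605%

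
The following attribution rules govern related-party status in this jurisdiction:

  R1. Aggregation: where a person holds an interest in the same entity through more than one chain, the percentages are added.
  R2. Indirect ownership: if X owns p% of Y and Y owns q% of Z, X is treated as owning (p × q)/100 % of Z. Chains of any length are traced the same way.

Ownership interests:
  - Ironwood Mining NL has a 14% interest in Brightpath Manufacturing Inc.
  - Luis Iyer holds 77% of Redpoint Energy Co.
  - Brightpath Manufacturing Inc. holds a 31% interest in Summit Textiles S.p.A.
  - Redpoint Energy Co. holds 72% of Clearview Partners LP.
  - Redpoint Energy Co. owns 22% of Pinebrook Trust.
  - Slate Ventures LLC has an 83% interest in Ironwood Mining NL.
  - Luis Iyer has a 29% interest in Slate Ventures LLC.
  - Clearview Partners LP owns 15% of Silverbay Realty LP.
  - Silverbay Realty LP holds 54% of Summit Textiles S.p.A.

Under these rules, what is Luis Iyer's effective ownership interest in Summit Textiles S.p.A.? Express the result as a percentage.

Chain via Slate Ventures LLC → Ironwood Mining NL → Brightpath Manufacturing Inc. (R2): 29% × 83% × 14% × 31% = 1.044638% of Summit Textiles S.p.A.
Chain via Redpoint Energy Co. → Clearview Partners LP → Silverbay Realty LP (R2): 77% × 72% × 15% × 54% = 4.49064% of Summit Textiles S.p.A.
Aggregating (R1): 1.044638% + 4.49064% = 5.535278%.

5.535278%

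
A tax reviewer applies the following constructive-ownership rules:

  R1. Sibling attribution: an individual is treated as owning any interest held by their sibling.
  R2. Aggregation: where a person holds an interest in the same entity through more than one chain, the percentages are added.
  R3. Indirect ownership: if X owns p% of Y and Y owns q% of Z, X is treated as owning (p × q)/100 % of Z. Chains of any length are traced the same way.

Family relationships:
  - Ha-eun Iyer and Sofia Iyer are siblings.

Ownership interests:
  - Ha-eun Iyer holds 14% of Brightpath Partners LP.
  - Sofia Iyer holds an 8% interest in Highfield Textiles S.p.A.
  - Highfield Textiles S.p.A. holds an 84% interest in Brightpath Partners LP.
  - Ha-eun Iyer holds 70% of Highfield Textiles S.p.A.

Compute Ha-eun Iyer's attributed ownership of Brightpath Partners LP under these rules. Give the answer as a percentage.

By sibling attribution (R1), Ha-eun Iyer is treated as also owning Sofia Iyer's interest in Highfield Textiles S.p.A, giving 70% + 8% = 78%.
Chain via Highfield Textiles S.p.A. (R3): 78% × 84% = 65.52% of Brightpath Partners LP.
Direct interest in Brightpath Partners LP: 14%.
Aggregating (R2): 65.52% + 14% = 79.52%.

79.52%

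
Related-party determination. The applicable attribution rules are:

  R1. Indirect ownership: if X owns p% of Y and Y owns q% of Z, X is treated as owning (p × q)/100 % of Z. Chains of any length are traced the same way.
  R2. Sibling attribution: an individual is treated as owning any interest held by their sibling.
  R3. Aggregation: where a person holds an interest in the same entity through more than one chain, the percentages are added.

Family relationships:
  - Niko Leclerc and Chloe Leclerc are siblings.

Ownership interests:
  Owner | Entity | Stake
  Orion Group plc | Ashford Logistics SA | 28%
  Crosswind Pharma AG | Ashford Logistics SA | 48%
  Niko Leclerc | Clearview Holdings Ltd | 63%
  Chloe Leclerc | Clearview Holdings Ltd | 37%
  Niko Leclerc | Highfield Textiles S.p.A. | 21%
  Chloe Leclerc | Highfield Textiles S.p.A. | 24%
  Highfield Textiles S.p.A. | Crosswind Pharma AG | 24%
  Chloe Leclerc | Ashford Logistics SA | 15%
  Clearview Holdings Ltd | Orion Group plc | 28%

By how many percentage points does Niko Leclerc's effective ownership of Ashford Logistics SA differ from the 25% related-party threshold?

3.024

By sibling attribution (R2), Niko Leclerc is treated as also owning Chloe Leclerc's interest in Clearview Holdings Ltd, giving 63% + 37% = 100%.
By sibling attribution (R2), Niko Leclerc is treated as also owning Chloe Leclerc's interest in Highfield Textiles S.p.A, giving 21% + 24% = 45%.
By sibling attribution (R2), Niko Leclerc is treated as owning Chloe Leclerc's 15% interest in Ashford Logistics SA.
Chain via Clearview Holdings Ltd → Orion Group plc (R1): 100% × 28% × 28% = 7.84% of Ashford Logistics SA.
Chain via Highfield Textiles S.p.A. → Crosswind Pharma AG (R1): 45% × 24% × 48% = 5.184% of Ashford Logistics SA.
Direct interest in Ashford Logistics SA: 15%.
Aggregating (R3): 7.84% + 5.184% + 15% = 28.024%.
28.024% exceeds the 25% threshold by 3.024 percentage points.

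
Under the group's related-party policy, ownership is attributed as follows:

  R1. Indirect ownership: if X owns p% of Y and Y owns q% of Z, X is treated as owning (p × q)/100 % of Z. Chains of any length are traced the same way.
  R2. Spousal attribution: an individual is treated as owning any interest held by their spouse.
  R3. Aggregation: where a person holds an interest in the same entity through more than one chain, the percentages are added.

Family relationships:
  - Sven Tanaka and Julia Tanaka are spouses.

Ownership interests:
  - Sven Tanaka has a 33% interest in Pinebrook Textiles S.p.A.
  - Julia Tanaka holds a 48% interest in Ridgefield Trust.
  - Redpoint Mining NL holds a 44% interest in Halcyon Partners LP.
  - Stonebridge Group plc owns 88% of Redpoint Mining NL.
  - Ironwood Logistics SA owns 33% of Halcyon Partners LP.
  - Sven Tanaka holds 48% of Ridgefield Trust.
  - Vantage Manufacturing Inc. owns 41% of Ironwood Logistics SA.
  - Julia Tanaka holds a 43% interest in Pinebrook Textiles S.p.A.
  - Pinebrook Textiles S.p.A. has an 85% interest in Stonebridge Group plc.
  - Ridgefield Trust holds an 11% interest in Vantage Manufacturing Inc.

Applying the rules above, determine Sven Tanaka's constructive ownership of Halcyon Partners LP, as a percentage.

By spousal attribution (R2), Sven Tanaka is treated as also owning Julia Tanaka's interest in Ridgefield Trust, giving 48% + 48% = 96%.
By spousal attribution (R2), Sven Tanaka is treated as also owning Julia Tanaka's interest in Pinebrook Textiles S.p.A, giving 33% + 43% = 76%.
Chain via Ridgefield Trust → Vantage Manufacturing Inc. → Ironwood Logistics SA (R1): 96% × 11% × 41% × 33% = 1.428768% of Halcyon Partners LP.
Chain via Pinebrook Textiles S.p.A. → Stonebridge Group plc → Redpoint Mining NL (R1): 76% × 85% × 88% × 44% = 25.01312% of Halcyon Partners LP.
Aggregating (R3): 1.428768% + 25.01312% = 26.441888%.

26.441888%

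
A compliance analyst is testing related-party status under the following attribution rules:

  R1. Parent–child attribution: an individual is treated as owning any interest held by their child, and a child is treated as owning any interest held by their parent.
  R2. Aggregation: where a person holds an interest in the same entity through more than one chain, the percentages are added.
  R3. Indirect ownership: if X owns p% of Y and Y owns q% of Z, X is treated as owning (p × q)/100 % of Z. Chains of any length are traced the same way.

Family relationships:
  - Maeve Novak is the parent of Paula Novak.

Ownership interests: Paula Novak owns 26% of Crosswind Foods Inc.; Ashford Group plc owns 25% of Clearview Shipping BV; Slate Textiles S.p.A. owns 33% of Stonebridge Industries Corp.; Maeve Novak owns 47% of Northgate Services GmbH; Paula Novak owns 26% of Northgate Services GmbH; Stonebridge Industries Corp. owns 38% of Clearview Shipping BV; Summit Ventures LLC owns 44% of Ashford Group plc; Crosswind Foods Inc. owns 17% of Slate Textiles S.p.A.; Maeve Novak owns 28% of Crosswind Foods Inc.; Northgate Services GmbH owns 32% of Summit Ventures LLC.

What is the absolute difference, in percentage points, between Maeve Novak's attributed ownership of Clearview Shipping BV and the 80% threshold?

By parent–child attribution (R1), Maeve Novak is treated as also owning Paula Novak's interest in Crosswind Foods Inc, giving 28% + 26% = 54%.
By parent–child attribution (R1), Maeve Novak is treated as also owning Paula Novak's interest in Northgate Services GmbH, giving 47% + 26% = 73%.
Chain via Crosswind Foods Inc. → Slate Textiles S.p.A. → Stonebridge Industries Corp. (R3): 54% × 17% × 33% × 38% = 1.151172% of Clearview Shipping BV.
Chain via Northgate Services GmbH → Summit Ventures LLC → Ashford Group plc (R3): 73% × 32% × 44% × 25% = 2.5696% of Clearview Shipping BV.
Aggregating (R2): 1.151172% + 2.5696% = 3.720772%.
3.720772% falls short of the 80% threshold by 76.279228 percentage points.

76.279228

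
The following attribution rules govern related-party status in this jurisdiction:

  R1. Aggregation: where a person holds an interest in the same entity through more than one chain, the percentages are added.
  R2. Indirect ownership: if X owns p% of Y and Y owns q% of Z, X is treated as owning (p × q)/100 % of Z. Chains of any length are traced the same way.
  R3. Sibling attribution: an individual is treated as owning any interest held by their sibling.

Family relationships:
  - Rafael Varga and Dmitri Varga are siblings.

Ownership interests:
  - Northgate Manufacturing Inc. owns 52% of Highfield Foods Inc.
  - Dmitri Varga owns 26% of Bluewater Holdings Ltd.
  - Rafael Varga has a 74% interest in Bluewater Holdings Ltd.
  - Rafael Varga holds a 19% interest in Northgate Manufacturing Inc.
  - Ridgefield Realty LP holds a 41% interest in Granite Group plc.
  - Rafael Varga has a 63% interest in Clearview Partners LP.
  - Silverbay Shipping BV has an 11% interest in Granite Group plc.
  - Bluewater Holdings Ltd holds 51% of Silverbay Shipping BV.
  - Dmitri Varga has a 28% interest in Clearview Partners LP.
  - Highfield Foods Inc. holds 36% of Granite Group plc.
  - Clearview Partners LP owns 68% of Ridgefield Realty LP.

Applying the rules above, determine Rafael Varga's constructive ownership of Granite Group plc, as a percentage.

34.5376%

By sibling attribution (R3), Rafael Varga is treated as also owning Dmitri Varga's interest in Clearview Partners LP, giving 63% + 28% = 91%.
By sibling attribution (R3), Rafael Varga is treated as also owning Dmitri Varga's interest in Bluewater Holdings Ltd, giving 74% + 26% = 100%.
Chain via Northgate Manufacturing Inc. → Highfield Foods Inc. (R2): 19% × 52% × 36% = 3.5568% of Granite Group plc.
Chain via Clearview Partners LP → Ridgefield Realty LP (R2): 91% × 68% × 41% = 25.3708% of Granite Group plc.
Chain via Bluewater Holdings Ltd → Silverbay Shipping BV (R2): 100% × 51% × 11% = 5.61% of Granite Group plc.
Aggregating (R1): 3.5568% + 25.3708% + 5.61% = 34.5376%.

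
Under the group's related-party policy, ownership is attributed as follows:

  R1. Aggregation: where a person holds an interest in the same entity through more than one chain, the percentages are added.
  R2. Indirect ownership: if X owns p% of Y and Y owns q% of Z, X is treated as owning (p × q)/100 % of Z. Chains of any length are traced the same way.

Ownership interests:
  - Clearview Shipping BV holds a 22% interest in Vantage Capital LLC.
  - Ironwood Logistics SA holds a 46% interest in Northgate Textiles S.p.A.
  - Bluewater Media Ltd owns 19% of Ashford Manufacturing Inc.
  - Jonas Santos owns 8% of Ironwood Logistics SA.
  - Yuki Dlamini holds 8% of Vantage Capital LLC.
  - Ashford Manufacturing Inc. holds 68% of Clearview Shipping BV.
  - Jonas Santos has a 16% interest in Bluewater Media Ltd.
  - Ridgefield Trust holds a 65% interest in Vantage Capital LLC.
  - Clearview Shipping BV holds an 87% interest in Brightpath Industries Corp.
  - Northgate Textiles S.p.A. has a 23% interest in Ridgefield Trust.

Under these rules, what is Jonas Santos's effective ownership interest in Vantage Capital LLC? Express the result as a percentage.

1.004944%

Chain via Ironwood Logistics SA → Northgate Textiles S.p.A. → Ridgefield Trust (R2): 8% × 46% × 23% × 65% = 0.55016% of Vantage Capital LLC.
Chain via Bluewater Media Ltd → Ashford Manufacturing Inc. → Clearview Shipping BV (R2): 16% × 19% × 68% × 22% = 0.454784% of Vantage Capital LLC.
Aggregating (R1): 0.55016% + 0.454784% = 1.004944%.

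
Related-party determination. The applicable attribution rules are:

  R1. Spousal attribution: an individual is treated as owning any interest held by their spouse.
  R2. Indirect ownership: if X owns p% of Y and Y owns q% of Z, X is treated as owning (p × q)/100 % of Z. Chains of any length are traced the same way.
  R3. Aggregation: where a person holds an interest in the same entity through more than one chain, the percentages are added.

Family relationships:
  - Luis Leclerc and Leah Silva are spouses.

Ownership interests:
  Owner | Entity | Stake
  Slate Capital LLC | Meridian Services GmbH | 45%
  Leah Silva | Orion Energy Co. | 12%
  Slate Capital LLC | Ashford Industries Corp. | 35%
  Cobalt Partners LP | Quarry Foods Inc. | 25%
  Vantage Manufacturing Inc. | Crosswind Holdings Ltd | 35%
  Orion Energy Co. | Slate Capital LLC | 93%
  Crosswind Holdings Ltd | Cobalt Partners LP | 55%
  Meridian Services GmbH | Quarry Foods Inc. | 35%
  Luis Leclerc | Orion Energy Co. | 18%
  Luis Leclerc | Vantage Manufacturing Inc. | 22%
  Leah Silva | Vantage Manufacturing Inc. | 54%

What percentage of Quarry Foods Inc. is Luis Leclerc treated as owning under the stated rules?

By spousal attribution (R1), Luis Leclerc is treated as also owning Leah Silva's interest in Orion Energy Co, giving 18% + 12% = 30%.
By spousal attribution (R1), Luis Leclerc is treated as also owning Leah Silva's interest in Vantage Manufacturing Inc, giving 22% + 54% = 76%.
Chain via Orion Energy Co. → Slate Capital LLC → Meridian Services GmbH (R2): 30% × 93% × 45% × 35% = 4.39425% of Quarry Foods Inc.
Chain via Vantage Manufacturing Inc. → Crosswind Holdings Ltd → Cobalt Partners LP (R2): 76% × 35% × 55% × 25% = 3.6575% of Quarry Foods Inc.
Aggregating (R3): 4.39425% + 3.6575% = 8.05175%.

8.05175%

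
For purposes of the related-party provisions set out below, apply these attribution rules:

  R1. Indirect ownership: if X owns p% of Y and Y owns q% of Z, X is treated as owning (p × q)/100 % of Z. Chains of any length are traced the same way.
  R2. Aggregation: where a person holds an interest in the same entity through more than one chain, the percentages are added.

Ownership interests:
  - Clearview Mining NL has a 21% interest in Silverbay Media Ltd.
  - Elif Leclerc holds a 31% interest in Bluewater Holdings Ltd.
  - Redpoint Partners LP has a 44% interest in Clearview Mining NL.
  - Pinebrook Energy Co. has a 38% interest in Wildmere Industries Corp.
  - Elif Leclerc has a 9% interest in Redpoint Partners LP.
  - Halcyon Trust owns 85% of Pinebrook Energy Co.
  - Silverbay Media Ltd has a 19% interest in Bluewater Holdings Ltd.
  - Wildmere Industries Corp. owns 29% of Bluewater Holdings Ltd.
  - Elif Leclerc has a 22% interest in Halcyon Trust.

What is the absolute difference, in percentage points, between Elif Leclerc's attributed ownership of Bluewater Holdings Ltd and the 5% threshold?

Chain via Redpoint Partners LP → Clearview Mining NL → Silverbay Media Ltd (R1): 9% × 44% × 21% × 19% = 0.158004% of Bluewater Holdings Ltd.
Chain via Halcyon Trust → Pinebrook Energy Co. → Wildmere Industries Corp. (R1): 22% × 85% × 38% × 29% = 2.06074% of Bluewater Holdings Ltd.
Direct interest in Bluewater Holdings Ltd: 31%.
Aggregating (R2): 0.158004% + 2.06074% + 31% = 33.218744%.
33.218744% exceeds the 5% threshold by 28.218744 percentage points.

28.218744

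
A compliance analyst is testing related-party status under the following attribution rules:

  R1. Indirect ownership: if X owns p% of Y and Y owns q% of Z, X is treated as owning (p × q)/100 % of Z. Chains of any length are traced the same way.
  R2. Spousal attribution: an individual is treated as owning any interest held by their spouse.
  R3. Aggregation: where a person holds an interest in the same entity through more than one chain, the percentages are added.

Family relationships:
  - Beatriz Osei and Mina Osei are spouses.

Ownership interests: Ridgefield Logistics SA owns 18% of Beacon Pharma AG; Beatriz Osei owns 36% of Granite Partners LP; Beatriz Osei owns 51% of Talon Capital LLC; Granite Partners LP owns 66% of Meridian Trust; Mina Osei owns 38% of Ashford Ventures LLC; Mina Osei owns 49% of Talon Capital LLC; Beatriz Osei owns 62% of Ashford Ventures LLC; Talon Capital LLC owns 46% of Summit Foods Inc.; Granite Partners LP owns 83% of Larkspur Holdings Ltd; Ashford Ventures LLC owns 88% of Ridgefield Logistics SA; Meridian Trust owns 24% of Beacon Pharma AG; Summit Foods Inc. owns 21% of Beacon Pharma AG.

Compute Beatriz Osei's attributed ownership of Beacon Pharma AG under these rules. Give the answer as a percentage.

By spousal attribution (R2), Beatriz Osei is treated as also owning Mina Osei's interest in Ashford Ventures LLC, giving 62% + 38% = 100%.
By spousal attribution (R2), Beatriz Osei is treated as also owning Mina Osei's interest in Talon Capital LLC, giving 51% + 49% = 100%.
Chain via Granite Partners LP → Meridian Trust (R1): 36% × 66% × 24% = 5.7024% of Beacon Pharma AG.
Chain via Ashford Ventures LLC → Ridgefield Logistics SA (R1): 100% × 88% × 18% = 15.84% of Beacon Pharma AG.
Chain via Talon Capital LLC → Summit Foods Inc. (R1): 100% × 46% × 21% = 9.66% of Beacon Pharma AG.
Aggregating (R3): 5.7024% + 15.84% + 9.66% = 31.2024%.

31.2024%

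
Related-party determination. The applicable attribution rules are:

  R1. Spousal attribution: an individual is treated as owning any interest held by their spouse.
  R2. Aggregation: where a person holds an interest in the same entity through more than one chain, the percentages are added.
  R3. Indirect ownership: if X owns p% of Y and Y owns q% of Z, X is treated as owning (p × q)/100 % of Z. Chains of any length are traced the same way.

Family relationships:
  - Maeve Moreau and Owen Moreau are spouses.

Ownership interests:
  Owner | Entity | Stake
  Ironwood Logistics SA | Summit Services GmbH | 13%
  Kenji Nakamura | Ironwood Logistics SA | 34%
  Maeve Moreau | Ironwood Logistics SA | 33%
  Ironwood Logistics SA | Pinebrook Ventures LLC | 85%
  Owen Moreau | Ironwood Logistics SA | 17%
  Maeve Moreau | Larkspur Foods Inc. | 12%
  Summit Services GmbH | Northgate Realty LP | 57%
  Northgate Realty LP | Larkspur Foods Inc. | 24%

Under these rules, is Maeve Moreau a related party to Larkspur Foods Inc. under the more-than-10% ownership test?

By spousal attribution (R1), Maeve Moreau is treated as also owning Owen Moreau's interest in Ironwood Logistics SA, giving 33% + 17% = 50%.
Chain via Ironwood Logistics SA → Summit Services GmbH → Northgate Realty LP (R3): 50% × 13% × 57% × 24% = 0.8892% of Larkspur Foods Inc.
Direct interest in Larkspur Foods Inc: 12%.
Aggregating (R2): 0.8892% + 12% = 12.8892%.
12.8892% exceeds the 10% threshold, so Maeve is a related party to Larkspur Foods Inc.

Yes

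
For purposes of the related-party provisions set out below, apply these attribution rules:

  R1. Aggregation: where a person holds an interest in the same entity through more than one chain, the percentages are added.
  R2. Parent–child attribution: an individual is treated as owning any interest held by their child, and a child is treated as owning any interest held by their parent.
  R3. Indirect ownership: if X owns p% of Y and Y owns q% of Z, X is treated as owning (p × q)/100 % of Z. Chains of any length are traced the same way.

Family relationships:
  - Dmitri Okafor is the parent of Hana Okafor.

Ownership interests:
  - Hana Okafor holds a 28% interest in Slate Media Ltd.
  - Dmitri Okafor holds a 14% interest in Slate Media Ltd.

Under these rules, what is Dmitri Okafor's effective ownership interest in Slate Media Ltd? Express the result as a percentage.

42%

By parent–child attribution (R2), Dmitri Okafor is treated as also owning Hana Okafor's interest in Slate Media Ltd, giving 14% + 28% = 42%.
Direct interest in Slate Media Ltd: 42%.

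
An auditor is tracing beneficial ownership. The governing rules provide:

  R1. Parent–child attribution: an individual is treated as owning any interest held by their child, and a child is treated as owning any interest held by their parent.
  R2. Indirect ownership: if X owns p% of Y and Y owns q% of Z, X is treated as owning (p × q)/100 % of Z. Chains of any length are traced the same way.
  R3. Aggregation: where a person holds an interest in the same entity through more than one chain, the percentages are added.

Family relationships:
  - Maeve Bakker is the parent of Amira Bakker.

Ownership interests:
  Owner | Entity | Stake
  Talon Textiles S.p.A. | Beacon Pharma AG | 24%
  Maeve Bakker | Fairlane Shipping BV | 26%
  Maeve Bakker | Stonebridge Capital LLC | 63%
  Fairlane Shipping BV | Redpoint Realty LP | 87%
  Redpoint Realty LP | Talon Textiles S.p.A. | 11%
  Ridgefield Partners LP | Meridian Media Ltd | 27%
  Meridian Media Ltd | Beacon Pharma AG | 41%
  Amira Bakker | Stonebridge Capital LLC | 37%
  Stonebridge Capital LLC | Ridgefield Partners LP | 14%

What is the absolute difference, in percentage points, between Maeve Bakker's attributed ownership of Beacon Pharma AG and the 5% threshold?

By parent–child attribution (R1), Maeve Bakker is treated as also owning Amira Bakker's interest in Stonebridge Capital LLC, giving 63% + 37% = 100%.
Chain via Fairlane Shipping BV → Redpoint Realty LP → Talon Textiles S.p.A. (R2): 26% × 87% × 11% × 24% = 0.597168% of Beacon Pharma AG.
Chain via Stonebridge Capital LLC → Ridgefield Partners LP → Meridian Media Ltd (R2): 100% × 14% × 27% × 41% = 1.5498% of Beacon Pharma AG.
Aggregating (R3): 0.597168% + 1.5498% = 2.146968%.
2.146968% falls short of the 5% threshold by 2.853032 percentage points.

2.853032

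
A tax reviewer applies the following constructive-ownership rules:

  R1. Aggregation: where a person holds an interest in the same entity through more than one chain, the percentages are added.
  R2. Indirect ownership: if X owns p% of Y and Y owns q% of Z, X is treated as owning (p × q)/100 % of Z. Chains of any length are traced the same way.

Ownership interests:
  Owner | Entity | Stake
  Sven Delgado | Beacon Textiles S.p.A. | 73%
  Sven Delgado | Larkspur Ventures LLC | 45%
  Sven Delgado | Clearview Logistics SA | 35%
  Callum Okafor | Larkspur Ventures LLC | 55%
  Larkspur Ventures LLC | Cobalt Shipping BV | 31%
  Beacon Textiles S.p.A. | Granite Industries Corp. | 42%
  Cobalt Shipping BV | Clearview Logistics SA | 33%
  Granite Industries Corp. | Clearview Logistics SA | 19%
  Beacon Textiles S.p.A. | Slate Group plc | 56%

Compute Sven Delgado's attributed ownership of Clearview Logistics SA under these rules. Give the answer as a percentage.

Chain via Beacon Textiles S.p.A. → Granite Industries Corp. (R2): 73% × 42% × 19% = 5.8254% of Clearview Logistics SA.
Chain via Larkspur Ventures LLC → Cobalt Shipping BV (R2): 45% × 31% × 33% = 4.6035% of Clearview Logistics SA.
Direct interest in Clearview Logistics SA: 35%.
Aggregating (R1): 5.8254% + 4.6035% + 35% = 45.4289%.

45.4289%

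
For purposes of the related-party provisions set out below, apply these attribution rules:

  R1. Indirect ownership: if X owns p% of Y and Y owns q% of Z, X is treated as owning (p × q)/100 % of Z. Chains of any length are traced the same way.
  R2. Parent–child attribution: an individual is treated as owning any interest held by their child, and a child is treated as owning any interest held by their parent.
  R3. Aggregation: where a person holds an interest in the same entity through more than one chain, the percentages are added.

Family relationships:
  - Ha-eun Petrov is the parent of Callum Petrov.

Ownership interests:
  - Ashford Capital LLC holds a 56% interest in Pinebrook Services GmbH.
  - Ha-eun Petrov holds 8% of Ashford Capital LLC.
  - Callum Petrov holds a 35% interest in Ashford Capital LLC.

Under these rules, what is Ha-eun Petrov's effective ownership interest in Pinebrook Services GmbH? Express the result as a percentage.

24.08%

By parent–child attribution (R2), Ha-eun Petrov is treated as also owning Callum Petrov's interest in Ashford Capital LLC, giving 8% + 35% = 43%.
Chain via Ashford Capital LLC (R1): 43% × 56% = 24.08% of Pinebrook Services GmbH.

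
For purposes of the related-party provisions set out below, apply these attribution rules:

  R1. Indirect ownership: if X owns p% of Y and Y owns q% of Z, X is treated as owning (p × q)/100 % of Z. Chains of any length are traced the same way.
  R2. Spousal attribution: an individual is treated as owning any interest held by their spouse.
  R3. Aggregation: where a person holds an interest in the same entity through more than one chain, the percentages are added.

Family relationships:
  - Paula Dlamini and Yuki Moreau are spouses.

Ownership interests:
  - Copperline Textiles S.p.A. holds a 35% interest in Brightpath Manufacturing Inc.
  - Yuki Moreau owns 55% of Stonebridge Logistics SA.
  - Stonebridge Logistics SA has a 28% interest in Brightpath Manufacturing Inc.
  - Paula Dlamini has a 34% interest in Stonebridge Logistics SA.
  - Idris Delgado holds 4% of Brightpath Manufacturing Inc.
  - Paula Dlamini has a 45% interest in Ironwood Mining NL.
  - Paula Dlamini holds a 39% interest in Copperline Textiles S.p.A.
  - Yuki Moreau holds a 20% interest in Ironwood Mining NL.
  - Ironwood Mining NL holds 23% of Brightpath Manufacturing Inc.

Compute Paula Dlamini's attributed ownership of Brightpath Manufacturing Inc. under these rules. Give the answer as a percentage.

By spousal attribution (R2), Paula Dlamini is treated as also owning Yuki Moreau's interest in Stonebridge Logistics SA, giving 34% + 55% = 89%.
By spousal attribution (R2), Paula Dlamini is treated as also owning Yuki Moreau's interest in Ironwood Mining NL, giving 45% + 20% = 65%.
Chain via Stonebridge Logistics SA (R1): 89% × 28% = 24.92% of Brightpath Manufacturing Inc.
Chain via Ironwood Mining NL (R1): 65% × 23% = 14.95% of Brightpath Manufacturing Inc.
Chain via Copperline Textiles S.p.A. (R1): 39% × 35% = 13.65% of Brightpath Manufacturing Inc.
Aggregating (R3): 24.92% + 14.95% + 13.65% = 53.52%.

53.52%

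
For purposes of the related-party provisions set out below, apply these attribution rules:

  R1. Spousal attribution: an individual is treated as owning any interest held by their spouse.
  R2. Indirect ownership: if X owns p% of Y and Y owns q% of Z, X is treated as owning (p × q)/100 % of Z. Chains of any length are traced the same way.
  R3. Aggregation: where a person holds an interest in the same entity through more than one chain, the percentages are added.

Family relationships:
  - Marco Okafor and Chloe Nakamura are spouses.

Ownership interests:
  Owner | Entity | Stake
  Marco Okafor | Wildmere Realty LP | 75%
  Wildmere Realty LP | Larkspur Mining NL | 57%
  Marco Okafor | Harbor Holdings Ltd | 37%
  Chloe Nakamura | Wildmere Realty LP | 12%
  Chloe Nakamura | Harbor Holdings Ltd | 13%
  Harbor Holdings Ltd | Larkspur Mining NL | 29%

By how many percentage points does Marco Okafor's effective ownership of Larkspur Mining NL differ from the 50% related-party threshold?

14.09

By spousal attribution (R1), Marco Okafor is treated as also owning Chloe Nakamura's interest in Wildmere Realty LP, giving 75% + 12% = 87%.
By spousal attribution (R1), Marco Okafor is treated as also owning Chloe Nakamura's interest in Harbor Holdings Ltd, giving 37% + 13% = 50%.
Chain via Wildmere Realty LP (R2): 87% × 57% = 49.59% of Larkspur Mining NL.
Chain via Harbor Holdings Ltd (R2): 50% × 29% = 14.5% of Larkspur Mining NL.
Aggregating (R3): 49.59% + 14.5% = 64.09%.
64.09% exceeds the 50% threshold by 14.09 percentage points.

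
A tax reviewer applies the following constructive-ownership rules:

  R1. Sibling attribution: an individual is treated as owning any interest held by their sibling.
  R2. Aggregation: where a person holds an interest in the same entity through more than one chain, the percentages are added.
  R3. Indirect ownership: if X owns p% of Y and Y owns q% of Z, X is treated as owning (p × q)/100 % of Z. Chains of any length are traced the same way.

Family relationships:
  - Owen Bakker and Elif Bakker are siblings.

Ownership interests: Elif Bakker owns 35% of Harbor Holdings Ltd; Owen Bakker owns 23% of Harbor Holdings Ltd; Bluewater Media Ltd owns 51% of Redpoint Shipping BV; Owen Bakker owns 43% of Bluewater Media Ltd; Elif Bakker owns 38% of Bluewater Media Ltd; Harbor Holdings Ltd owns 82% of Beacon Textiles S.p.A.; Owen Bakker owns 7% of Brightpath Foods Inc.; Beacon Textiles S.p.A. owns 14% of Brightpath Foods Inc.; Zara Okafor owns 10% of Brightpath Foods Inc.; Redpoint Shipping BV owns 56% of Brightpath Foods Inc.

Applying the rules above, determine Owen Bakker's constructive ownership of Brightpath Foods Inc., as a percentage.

36.792%

By sibling attribution (R1), Owen Bakker is treated as also owning Elif Bakker's interest in Harbor Holdings Ltd, giving 23% + 35% = 58%.
By sibling attribution (R1), Owen Bakker is treated as also owning Elif Bakker's interest in Bluewater Media Ltd, giving 43% + 38% = 81%.
Chain via Harbor Holdings Ltd → Beacon Textiles S.p.A. (R3): 58% × 82% × 14% = 6.6584% of Brightpath Foods Inc.
Chain via Bluewater Media Ltd → Redpoint Shipping BV (R3): 81% × 51% × 56% = 23.1336% of Brightpath Foods Inc.
Direct interest in Brightpath Foods Inc: 7%.
Aggregating (R2): 6.6584% + 23.1336% + 7% = 36.792%.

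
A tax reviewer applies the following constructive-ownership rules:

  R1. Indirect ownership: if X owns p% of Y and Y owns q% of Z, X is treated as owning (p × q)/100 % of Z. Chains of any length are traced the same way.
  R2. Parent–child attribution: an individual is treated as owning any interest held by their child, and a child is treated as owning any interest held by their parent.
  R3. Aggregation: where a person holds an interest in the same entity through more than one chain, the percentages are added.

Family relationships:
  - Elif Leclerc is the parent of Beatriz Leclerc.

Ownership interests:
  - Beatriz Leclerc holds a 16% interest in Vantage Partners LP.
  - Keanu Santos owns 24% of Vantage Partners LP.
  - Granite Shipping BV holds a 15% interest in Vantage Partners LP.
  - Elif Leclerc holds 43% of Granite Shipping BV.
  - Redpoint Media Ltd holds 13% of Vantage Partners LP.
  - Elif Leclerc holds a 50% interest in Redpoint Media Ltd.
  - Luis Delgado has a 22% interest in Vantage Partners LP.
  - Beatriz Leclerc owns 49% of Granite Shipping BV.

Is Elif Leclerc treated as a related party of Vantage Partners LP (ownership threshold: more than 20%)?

Yes

By parent–child attribution (R2), Elif Leclerc is treated as also owning Beatriz Leclerc's interest in Granite Shipping BV, giving 43% + 49% = 92%.
By parent–child attribution (R2), Elif Leclerc is treated as owning Beatriz Leclerc's 16% interest in Vantage Partners LP.
Chain via Granite Shipping BV (R1): 92% × 15% = 13.8% of Vantage Partners LP.
Chain via Redpoint Media Ltd (R1): 50% × 13% = 6.5% of Vantage Partners LP.
Direct interest in Vantage Partners LP: 16%.
Aggregating (R3): 13.8% + 6.5% + 16% = 36.3%.
36.3% exceeds the 20% threshold, so Elif is a related party to Vantage Partners LP.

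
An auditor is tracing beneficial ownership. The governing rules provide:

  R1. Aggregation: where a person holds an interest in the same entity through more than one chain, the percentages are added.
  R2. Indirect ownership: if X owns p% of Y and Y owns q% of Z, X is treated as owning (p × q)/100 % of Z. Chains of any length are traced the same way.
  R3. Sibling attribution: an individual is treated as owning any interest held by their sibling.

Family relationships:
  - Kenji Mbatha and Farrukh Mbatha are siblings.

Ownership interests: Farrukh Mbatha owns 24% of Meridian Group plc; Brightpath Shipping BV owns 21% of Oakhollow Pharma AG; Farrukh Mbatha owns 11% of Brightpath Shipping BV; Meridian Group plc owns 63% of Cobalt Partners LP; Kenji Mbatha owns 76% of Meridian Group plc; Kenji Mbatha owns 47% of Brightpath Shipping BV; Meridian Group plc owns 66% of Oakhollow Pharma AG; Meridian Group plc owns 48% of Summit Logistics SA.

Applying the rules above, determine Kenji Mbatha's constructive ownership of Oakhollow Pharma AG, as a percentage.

78.18%

By sibling attribution (R3), Kenji Mbatha is treated as also owning Farrukh Mbatha's interest in Meridian Group plc, giving 76% + 24% = 100%.
By sibling attribution (R3), Kenji Mbatha is treated as also owning Farrukh Mbatha's interest in Brightpath Shipping BV, giving 47% + 11% = 58%.
Chain via Meridian Group plc (R2): 100% × 66% = 66% of Oakhollow Pharma AG.
Chain via Brightpath Shipping BV (R2): 58% × 21% = 12.18% of Oakhollow Pharma AG.
Aggregating (R1): 66% + 12.18% = 78.18%.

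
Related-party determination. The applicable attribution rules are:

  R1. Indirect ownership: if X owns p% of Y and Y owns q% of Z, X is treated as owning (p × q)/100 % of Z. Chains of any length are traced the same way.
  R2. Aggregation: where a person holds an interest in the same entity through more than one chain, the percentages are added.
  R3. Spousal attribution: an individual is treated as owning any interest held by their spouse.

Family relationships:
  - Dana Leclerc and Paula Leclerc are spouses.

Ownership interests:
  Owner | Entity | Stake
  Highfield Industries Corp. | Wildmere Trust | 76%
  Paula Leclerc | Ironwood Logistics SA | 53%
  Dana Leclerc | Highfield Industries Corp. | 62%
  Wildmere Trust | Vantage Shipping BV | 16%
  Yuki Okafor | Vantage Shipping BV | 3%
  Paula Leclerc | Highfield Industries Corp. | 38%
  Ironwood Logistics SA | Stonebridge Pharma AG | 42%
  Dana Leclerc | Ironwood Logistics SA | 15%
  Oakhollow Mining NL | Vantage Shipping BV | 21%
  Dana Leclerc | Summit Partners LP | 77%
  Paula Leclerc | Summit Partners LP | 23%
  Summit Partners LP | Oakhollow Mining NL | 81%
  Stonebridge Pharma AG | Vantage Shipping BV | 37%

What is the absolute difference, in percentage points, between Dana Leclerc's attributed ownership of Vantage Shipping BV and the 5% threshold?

34.7372

By spousal attribution (R3), Dana Leclerc is treated as also owning Paula Leclerc's interest in Highfield Industries Corp, giving 62% + 38% = 100%.
By spousal attribution (R3), Dana Leclerc is treated as also owning Paula Leclerc's interest in Summit Partners LP, giving 77% + 23% = 100%.
By spousal attribution (R3), Dana Leclerc is treated as also owning Paula Leclerc's interest in Ironwood Logistics SA, giving 15% + 53% = 68%.
Chain via Highfield Industries Corp. → Wildmere Trust (R1): 100% × 76% × 16% = 12.16% of Vantage Shipping BV.
Chain via Summit Partners LP → Oakhollow Mining NL (R1): 100% × 81% × 21% = 17.01% of Vantage Shipping BV.
Chain via Ironwood Logistics SA → Stonebridge Pharma AG (R1): 68% × 42% × 37% = 10.5672% of Vantage Shipping BV.
Aggregating (R2): 12.16% + 17.01% + 10.5672% = 39.7372%.
39.7372% exceeds the 5% threshold by 34.7372 percentage points.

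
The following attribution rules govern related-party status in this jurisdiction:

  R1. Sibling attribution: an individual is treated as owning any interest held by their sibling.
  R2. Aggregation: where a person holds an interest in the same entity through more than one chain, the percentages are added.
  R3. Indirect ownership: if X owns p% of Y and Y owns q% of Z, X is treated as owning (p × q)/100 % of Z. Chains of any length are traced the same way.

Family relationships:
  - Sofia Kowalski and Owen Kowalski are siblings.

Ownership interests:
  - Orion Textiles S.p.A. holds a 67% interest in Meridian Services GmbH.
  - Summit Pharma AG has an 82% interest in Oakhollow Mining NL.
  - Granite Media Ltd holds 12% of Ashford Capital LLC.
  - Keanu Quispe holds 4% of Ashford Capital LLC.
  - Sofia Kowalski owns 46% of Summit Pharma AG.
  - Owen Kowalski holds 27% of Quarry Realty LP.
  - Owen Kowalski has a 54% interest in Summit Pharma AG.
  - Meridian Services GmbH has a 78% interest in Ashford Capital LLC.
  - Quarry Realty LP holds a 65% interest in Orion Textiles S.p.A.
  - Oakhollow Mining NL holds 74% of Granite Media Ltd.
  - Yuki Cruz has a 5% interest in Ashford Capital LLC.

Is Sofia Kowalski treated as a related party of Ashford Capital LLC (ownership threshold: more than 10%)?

Yes

By sibling attribution (R1), Sofia Kowalski is treated as also owning Owen Kowalski's interest in Summit Pharma AG, giving 46% + 54% = 100%.
By sibling attribution (R1), Sofia Kowalski is treated as owning Owen Kowalski's 27% interest in Quarry Realty LP.
Chain via Summit Pharma AG → Oakhollow Mining NL → Granite Media Ltd (R3): 100% × 82% × 74% × 12% = 7.2816% of Ashford Capital LLC.
Chain via Quarry Realty LP → Orion Textiles S.p.A. → Meridian Services GmbH (R3): 27% × 65% × 67% × 78% = 9.17163% of Ashford Capital LLC.
Aggregating (R2): 7.2816% + 9.17163% = 16.45323%.
16.45323% exceeds the 10% threshold, so Sofia is a related party to Ashford Capital LLC.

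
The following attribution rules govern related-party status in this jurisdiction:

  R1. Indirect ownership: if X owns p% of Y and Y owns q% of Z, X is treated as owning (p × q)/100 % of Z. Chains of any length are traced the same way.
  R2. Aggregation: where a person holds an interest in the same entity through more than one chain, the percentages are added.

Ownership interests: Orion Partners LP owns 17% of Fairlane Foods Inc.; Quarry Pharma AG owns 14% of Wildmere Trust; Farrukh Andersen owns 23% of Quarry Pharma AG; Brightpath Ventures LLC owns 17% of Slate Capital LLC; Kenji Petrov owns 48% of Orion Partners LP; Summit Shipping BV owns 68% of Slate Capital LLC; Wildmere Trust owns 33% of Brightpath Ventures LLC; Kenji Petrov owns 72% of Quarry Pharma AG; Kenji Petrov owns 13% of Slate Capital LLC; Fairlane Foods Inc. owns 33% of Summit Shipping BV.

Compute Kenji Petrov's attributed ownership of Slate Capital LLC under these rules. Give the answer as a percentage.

Chain via Orion Partners LP → Fairlane Foods Inc. → Summit Shipping BV (R1): 48% × 17% × 33% × 68% = 1.831104% of Slate Capital LLC.
Chain via Quarry Pharma AG → Wildmere Trust → Brightpath Ventures LLC (R1): 72% × 14% × 33% × 17% = 0.565488% of Slate Capital LLC.
Direct interest in Slate Capital LLC: 13%.
Aggregating (R2): 1.831104% + 0.565488% + 13% = 15.396592%.

15.396592%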